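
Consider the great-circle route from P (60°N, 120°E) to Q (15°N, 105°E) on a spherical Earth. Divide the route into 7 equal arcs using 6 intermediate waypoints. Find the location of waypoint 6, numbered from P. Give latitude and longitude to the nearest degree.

From cos δ = sin φ₁ sin φ₂ + cos φ₁ cos φ₂ cos Δλ, the central angle is δ ≈ 0.808 rad (46.3°).
Interpolate at f = 6/7 with slerp weights a = sin((1−f)δ)/sin δ ≈ 0.159, b = sin(fδ)/sin δ ≈ 0.883.
p = a·p₁ + b·p₂ ≈ (-0.261, 0.893, 0.367); φ = arcsin(p_z) ≈ 21.51°, λ = atan2(p_y, p_x) ≈ 106.27°.

≈ (22°N, 106°E)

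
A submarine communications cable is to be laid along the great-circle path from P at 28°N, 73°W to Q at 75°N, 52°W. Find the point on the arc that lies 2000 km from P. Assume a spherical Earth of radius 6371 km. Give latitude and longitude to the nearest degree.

≈ 46°N, 70°W

Write both endpoints as unit vectors p₁, p₂ with components (cos φ cos λ, cos φ sin λ, sin φ).
The central angle between the endpoints is δ = arccos(p₁·p₂) ≈ 0.841 rad (48.2°). The total great-circle distance is δ·R ≈ 0.841 × 6371 ≈ 5357 km, so the target fraction is f = 2000/5357 ≈ 0.373.
Interpolate at f ≈ 0.373 with slerp weights a = sin((1−f)δ)/sin δ ≈ 0.675, b = sin(fδ)/sin δ ≈ 0.414.
p = a·p₁ + b·p₂ ≈ (0.240, -0.654, 0.717); φ = arcsin(p_z) ≈ 45.81°, λ = atan2(p_y, p_x) ≈ -69.84°.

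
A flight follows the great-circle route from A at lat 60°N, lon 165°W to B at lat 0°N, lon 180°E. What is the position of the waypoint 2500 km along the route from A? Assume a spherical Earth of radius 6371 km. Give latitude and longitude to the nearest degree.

≈ lat 38°N, lon 173°W

Write both endpoints as unit vectors p₁, p₂ with components (cos φ cos λ, cos φ sin λ, sin φ).
The central angle between the endpoints is δ = arccos(p₁·p₂) ≈ 1.067 rad (61.1°). The total great-circle distance is δ·R ≈ 1.067 × 6371 ≈ 6796 km, so the target fraction is f = 2500/6796 ≈ 0.368.
Interpolate at f ≈ 0.368 with slerp weights a = sin((1−f)δ)/sin δ ≈ 0.713, b = sin(fδ)/sin δ ≈ 0.437.
p = a·p₁ + b·p₂ ≈ (-0.781, -0.092, 0.618); φ = arcsin(p_z) ≈ 38.14°, λ = atan2(p_y, p_x) ≈ -173.26°.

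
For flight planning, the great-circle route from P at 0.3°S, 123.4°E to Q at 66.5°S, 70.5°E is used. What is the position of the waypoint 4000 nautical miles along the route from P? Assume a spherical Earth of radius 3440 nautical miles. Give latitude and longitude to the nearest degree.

≈ 60°S, 86°E

The haversine formula gives a central angle δ ≈ 1.323 rad (75.8°) between the endpoints. The total great-circle distance is δ·R ≈ 1.323 × 3440 ≈ 4551 nmi, so the target fraction is f = 4000/4551 ≈ 0.879.
Interpolate at f ≈ 0.879 with slerp weights a = sin((1−f)δ)/sin δ ≈ 0.164, b = sin(fδ)/sin δ ≈ 0.947.
p = a·p₁ + b·p₂ ≈ (0.035, 0.493, -0.869); φ = arcsin(p_z) ≈ -60.36°, λ = atan2(p_y, p_x) ≈ 85.89°.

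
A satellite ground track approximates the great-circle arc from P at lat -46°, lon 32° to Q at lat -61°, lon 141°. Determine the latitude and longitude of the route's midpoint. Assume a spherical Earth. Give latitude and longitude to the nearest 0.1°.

≈ lat -66.1°, lon 72.5°

Convert each endpoint to a unit vector on the sphere (x = cos φ cos λ, y = cos φ sin λ, z = sin φ).
The central angle between the endpoints is δ = arccos(p₁·p₂) ≈ 1.025 rad (58.7°).
Interpolate at f = 1/2 with slerp weights a = sin((1−f)δ)/sin δ ≈ 0.574, b = sin(fδ)/sin δ ≈ 0.574.
p = a·p₁ + b·p₂ ≈ (0.122, 0.386, -0.914); φ = arcsin(p_z) ≈ -66.11°, λ = atan2(p_y, p_x) ≈ 72.49°.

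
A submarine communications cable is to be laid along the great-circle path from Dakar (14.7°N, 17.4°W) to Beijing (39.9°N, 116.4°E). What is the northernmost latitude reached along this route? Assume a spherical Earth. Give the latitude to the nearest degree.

The great circle lies in the plane with unit normal n̂ = (p₁ × p₂)/|p₁ × p₂|.
Here n̂_z ≈ +0.572; the vertex latitude is φ_max = arccos|n̂_z| ≈ 55.1°.

≈ 55°N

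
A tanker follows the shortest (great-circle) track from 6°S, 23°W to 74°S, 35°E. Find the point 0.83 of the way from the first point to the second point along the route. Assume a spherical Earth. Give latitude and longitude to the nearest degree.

≈ 65°S, 8°E

From cos δ = sin φ₁ sin φ₂ + cos φ₁ cos φ₂ cos Δλ, the central angle is δ ≈ 1.323 rad (75.8°).
Interpolate at f = 0.83 with slerp weights a = sin((1−f)δ)/sin δ ≈ 0.230, b = sin(fδ)/sin δ ≈ 0.918.
p = a·p₁ + b·p₂ ≈ (0.418, 0.056, -0.907); φ = arcsin(p_z) ≈ -65.06°, λ = atan2(p_y, p_x) ≈ 7.61°.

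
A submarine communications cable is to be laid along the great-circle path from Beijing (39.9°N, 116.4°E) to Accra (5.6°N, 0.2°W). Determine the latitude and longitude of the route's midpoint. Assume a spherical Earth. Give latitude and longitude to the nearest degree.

≈ 38°N, 46°E

Write both endpoints as unit vectors p₁, p₂ with components (cos φ cos λ, cos φ sin λ, sin φ).
The central angle between the endpoints is δ = arccos(p₁·p₂) ≈ 1.854 rad (106.2°).
Interpolate at f = 1/2 with slerp weights a = sin((1−f)δ)/sin δ ≈ 0.833, b = sin(fδ)/sin δ ≈ 0.833.
p = a·p₁ + b·p₂ ≈ (0.545, 0.569, 0.616); φ = arcsin(p_z) ≈ 37.99°, λ = atan2(p_y, p_x) ≈ 46.27°.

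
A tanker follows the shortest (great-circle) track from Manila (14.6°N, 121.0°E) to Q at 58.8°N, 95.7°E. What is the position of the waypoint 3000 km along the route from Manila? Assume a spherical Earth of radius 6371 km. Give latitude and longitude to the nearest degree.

≈ 40°N, 111°E

Convert each endpoint to a unit vector on the sphere (x = cos φ cos λ, y = cos φ sin λ, z = sin φ).
The central angle between the endpoints is δ = arccos(p₁·p₂) ≈ 0.838 rad (48.0°). The total great-circle distance is δ·R ≈ 0.838 × 6371 ≈ 5340 km, so the target fraction is f = 3000/5340 ≈ 0.562.
Interpolate at f ≈ 0.562 with slerp weights a = sin((1−f)δ)/sin δ ≈ 0.483, b = sin(fδ)/sin δ ≈ 0.610.
p = a·p₁ + b·p₂ ≈ (-0.272, 0.715, 0.644); φ = arcsin(p_z) ≈ 40.07°, λ = atan2(p_y, p_x) ≈ 110.83°.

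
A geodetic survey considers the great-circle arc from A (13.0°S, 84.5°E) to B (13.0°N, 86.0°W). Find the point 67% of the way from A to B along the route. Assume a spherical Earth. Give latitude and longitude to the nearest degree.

≈ (6°N, 29°W)

Convert each endpoint to a unit vector on the sphere (x = cos φ cos λ, y = cos φ sin λ, z = sin φ).
The central angle between the endpoints is δ = arccos(p₁·p₂) ≈ 2.980 rad (170.7°).
Interpolate at f = 0.67 with slerp weights a = sin((1−f)δ)/sin δ ≈ 5.175, b = sin(fδ)/sin δ ≈ 5.662.
p = a·p₁ + b·p₂ ≈ (0.868, -0.484, 0.110); φ = arcsin(p_z) ≈ 6.29°, λ = atan2(p_y, p_x) ≈ -29.15°.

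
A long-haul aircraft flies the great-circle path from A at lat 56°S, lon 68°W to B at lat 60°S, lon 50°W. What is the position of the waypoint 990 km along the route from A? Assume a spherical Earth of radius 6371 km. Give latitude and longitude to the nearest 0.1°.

Convert each endpoint to a unit vector on the sphere (x = cos φ cos λ, y = cos φ sin λ, z = sin φ).
The central angle between the endpoints is δ = arccos(p₁·p₂) ≈ 0.180 rad (10.3°). The total great-circle distance is δ·R ≈ 0.180 × 6371 ≈ 1146 km, so the target fraction is f = 990/1146 ≈ 0.864.
Interpolate at f ≈ 0.864 with slerp weights a = sin((1−f)δ)/sin δ ≈ 0.136, b = sin(fδ)/sin δ ≈ 0.865.
p = a·p₁ + b·p₂ ≈ (0.307, -0.402, -0.863); φ = arcsin(p_z) ≈ -59.61°, λ = atan2(p_y, p_x) ≈ -52.67°.

≈ lat 59.6°S, lon 52.7°W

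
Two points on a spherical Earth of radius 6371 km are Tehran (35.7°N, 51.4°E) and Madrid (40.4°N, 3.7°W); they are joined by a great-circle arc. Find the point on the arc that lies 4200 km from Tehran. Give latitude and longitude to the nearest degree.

Write both endpoints as unit vectors p₁, p₂ with components (cos φ cos λ, cos φ sin λ, sin φ).
The central angle between the endpoints is δ = arccos(p₁·p₂) ≈ 0.749 rad (42.9°). The total great-circle distance is δ·R ≈ 0.749 × 6371 ≈ 4775 km, so the target fraction is f = 4200/4775 ≈ 0.880.
Interpolate at f ≈ 0.880 with slerp weights a = sin((1−f)δ)/sin δ ≈ 0.132, b = sin(fδ)/sin δ ≈ 0.899.
p = a·p₁ + b·p₂ ≈ (0.750, 0.040, 0.660); φ = arcsin(p_z) ≈ 41.29°, λ = atan2(p_y, p_x) ≈ 3.03°.

≈ (41°N, 3°E)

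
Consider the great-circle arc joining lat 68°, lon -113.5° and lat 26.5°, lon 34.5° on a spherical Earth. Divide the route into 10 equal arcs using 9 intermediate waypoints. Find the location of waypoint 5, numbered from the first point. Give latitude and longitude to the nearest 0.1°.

≈ lat 66.0°, lon 15.5°

Write both endpoints as unit vectors p₁, p₂ with components (cos φ cos λ, cos φ sin λ, sin φ).
The central angle between the endpoints is δ = arccos(p₁·p₂) ≈ 1.441 rad (82.6°).
Interpolate at f = 5/10 with slerp weights a = sin((1−f)δ)/sin δ ≈ 0.665, b = sin(fδ)/sin δ ≈ 0.665.
p = a·p₁ + b·p₂ ≈ (0.391, 0.109, 0.914); φ = arcsin(p_z) ≈ 66.04°, λ = atan2(p_y, p_x) ≈ 15.52°.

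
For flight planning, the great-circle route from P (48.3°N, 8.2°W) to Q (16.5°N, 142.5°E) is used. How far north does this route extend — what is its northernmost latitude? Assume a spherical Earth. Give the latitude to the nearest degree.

≈ 71°N

The great circle lies in the plane with unit normal n̂ = (p₁ × p₂)/|p₁ × p₂|.
Here n̂_z ≈ +0.332; the vertex latitude is φ_max = arccos|n̂_z| ≈ 70.6°.
Check via Clairaut: cos φ_max = |cos φ₁| · sin C = cos(48.3°)·sin(30.0°) ≈ 0.332, again giving ≈ 70.6°.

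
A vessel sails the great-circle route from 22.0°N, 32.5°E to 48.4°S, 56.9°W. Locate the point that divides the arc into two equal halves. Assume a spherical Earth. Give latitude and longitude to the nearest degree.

Write both endpoints as unit vectors p₁, p₂ with components (cos φ cos λ, cos φ sin λ, sin φ).
The central angle between the endpoints is δ = arccos(p₁·p₂) ≈ 1.848 rad (105.9°).
Interpolate at f = 1/2 with slerp weights a = sin((1−f)δ)/sin δ ≈ 0.830, b = sin(fδ)/sin δ ≈ 0.830.
p = a·p₁ + b·p₂ ≈ (0.950, -0.048, -0.310); φ = arcsin(p_z) ≈ -18.04°, λ = atan2(p_y, p_x) ≈ -2.90°.

≈ 18°S, 3°W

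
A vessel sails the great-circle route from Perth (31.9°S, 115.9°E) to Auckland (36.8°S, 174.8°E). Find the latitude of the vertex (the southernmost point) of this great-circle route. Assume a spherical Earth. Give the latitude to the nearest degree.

The great circle lies in the plane with unit normal n̂ = (p₁ × p₂)/|p₁ × p₂|.
Here n̂_z ≈ +0.782; the vertex latitude is φ_max = arccos|n̂_z| ≈ 38.6°.

≈ 39°S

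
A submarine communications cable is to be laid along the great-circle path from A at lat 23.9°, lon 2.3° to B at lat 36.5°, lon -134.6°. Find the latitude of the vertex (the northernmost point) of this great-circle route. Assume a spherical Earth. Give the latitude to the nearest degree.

The great circle lies in the plane with unit normal n̂ = (p₁ × p₂)/|p₁ × p₂|.
Here n̂_z ≈ -0.526; the vertex latitude is φ_max = arccos|n̂_z| ≈ 58.3°.
Check via Clairaut: cos φ_max = |cos φ₁| · sin C = cos(23.9°)·sin(35.1°) ≈ 0.526, again giving ≈ 58.3°.

≈ 58°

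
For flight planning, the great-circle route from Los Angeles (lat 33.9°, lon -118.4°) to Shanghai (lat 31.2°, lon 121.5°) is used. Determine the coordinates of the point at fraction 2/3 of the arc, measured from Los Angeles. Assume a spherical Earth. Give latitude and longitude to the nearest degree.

From cos δ = sin φ₁ sin φ₂ + cos φ₁ cos φ₂ cos Δλ, the central angle is δ ≈ 1.638 rad (93.8°).
Interpolate at f = 2/3 with slerp weights a = sin((1−f)δ)/sin δ ≈ 0.520, b = sin(fδ)/sin δ ≈ 0.890.
p = a·p₁ + b·p₂ ≈ (-0.603, 0.269, 0.751); φ = arcsin(p_z) ≈ 48.68°, λ = atan2(p_y, p_x) ≈ 155.98°.

≈ lat 49°, lon 156°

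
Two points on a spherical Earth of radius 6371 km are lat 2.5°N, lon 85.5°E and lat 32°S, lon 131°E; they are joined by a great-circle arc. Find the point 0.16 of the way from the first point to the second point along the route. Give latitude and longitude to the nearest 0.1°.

≈ lat 3.5°S, lon 92.0°E

Write both endpoints as unit vectors p₁, p₂ with components (cos φ cos λ, cos φ sin λ, sin φ).
The central angle between the endpoints is δ = arccos(p₁·p₂) ≈ 0.963 rad (55.2°).
Interpolate at f = 0.16 with slerp weights a = sin((1−f)δ)/sin δ ≈ 0.881, b = sin(fδ)/sin δ ≈ 0.187.
p = a·p₁ + b·p₂ ≈ (-0.035, 0.998, -0.061); φ = arcsin(p_z) ≈ -3.48°, λ = atan2(p_y, p_x) ≈ 92.01°.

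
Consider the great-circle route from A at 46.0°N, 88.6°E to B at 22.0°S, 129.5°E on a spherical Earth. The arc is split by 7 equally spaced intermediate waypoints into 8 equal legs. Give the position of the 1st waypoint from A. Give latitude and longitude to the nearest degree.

Write both endpoints as unit vectors p₁, p₂ with components (cos φ cos λ, cos φ sin λ, sin φ).
The central angle between the endpoints is δ = arccos(p₁·p₂) ≈ 1.352 rad (77.4°).
Interpolate at f = 1/8 with slerp weights a = sin((1−f)δ)/sin δ ≈ 0.948, b = sin(fδ)/sin δ ≈ 0.172.
p = a·p₁ + b·p₂ ≈ (-0.086, 0.782, 0.618); φ = arcsin(p_z) ≈ 38.14°, λ = atan2(p_y, p_x) ≈ 96.24°.

≈ 38°N, 96°E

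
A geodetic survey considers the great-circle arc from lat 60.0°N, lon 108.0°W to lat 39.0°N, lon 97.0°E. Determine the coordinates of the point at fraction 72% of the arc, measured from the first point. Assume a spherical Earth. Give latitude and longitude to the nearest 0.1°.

Convert each endpoint to a unit vector on the sphere (x = cos φ cos λ, y = cos φ sin λ, z = sin φ).
The central angle between the endpoints is δ = arccos(p₁·p₂) ≈ 1.377 rad (78.9°).
Interpolate at f = 0.72 with slerp weights a = sin((1−f)δ)/sin δ ≈ 0.383, b = sin(fδ)/sin δ ≈ 0.853.
p = a·p₁ + b·p₂ ≈ (-0.140, 0.476, 0.868); φ = arcsin(p_z) ≈ 60.28°, λ = atan2(p_y, p_x) ≈ 106.40°.

≈ lat 60.3°N, lon 106.4°E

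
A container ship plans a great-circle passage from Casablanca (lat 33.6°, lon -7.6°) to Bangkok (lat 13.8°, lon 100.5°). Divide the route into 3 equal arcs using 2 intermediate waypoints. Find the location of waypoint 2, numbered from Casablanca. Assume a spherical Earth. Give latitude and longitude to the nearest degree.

Convert each endpoint to a unit vector on the sphere (x = cos φ cos λ, y = cos φ sin λ, z = sin φ).
The central angle between the endpoints is δ = arccos(p₁·p₂) ≈ 1.690 rad (96.9°).
Interpolate at f = 2/3 with slerp weights a = sin((1−f)δ)/sin δ ≈ 0.538, b = sin(fδ)/sin δ ≈ 0.910.
p = a·p₁ + b·p₂ ≈ (0.283, 0.809, 0.515); φ = arcsin(p_z) ≈ 30.98°, λ = atan2(p_y, p_x) ≈ 70.72°.

≈ lat 31°, lon 71°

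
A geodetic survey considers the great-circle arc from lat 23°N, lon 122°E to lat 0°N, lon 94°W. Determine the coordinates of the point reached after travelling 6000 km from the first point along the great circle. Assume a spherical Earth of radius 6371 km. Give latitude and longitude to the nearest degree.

≈ lat 36°N, lon 177°W

Convert each endpoint to a unit vector on the sphere (x = cos φ cos λ, y = cos φ sin λ, z = sin φ).
The central angle between the endpoints is δ = arccos(p₁·p₂) ≈ 2.411 rad (138.1°). The total great-circle distance is δ·R ≈ 2.411 × 6371 ≈ 15360 km, so the target fraction is f = 6000/15360 ≈ 0.391.
Interpolate at f ≈ 0.391 with slerp weights a = sin((1−f)δ)/sin δ ≈ 1.491, b = sin(fδ)/sin δ ≈ 1.212.
p = a·p₁ + b·p₂ ≈ (-0.812, -0.045, 0.582); φ = arcsin(p_z) ≈ 35.62°, λ = atan2(p_y, p_x) ≈ -176.83°.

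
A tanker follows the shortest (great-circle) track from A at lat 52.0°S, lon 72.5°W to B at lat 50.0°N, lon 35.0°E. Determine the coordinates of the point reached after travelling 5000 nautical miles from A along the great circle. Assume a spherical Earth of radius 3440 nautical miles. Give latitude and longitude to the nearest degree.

≈ lat 11°N, lon 9°W

Write both endpoints as unit vectors p₁, p₂ with components (cos φ cos λ, cos φ sin λ, sin φ).
The central angle between the endpoints is δ = arccos(p₁·p₂) ≈ 2.378 rad (136.3°). The total great-circle distance is δ·R ≈ 2.378 × 3440 ≈ 8182 nmi, so the target fraction is f = 5000/8182 ≈ 0.611.
Interpolate at f ≈ 0.611 with slerp weights a = sin((1−f)δ)/sin δ ≈ 1.155, b = sin(fδ)/sin δ ≈ 1.437.
p = a·p₁ + b·p₂ ≈ (0.970, -0.149, 0.190); φ = arcsin(p_z) ≈ 10.97°, λ = atan2(p_y, p_x) ≈ -8.71°.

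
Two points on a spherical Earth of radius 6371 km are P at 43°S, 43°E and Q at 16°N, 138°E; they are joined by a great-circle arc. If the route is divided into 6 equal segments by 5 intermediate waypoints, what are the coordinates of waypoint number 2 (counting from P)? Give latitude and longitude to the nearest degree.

≈ 30°S, 84°E

The haversine formula gives a central angle δ ≈ 1.823 rad (104.4°) between the endpoints.
Interpolate at f = 2/6 with slerp weights a = sin((1−f)δ)/sin δ ≈ 0.968, b = sin(fδ)/sin δ ≈ 0.589.
p = a·p₁ + b·p₂ ≈ (0.097, 0.862, -0.498); φ = arcsin(p_z) ≈ -29.85°, λ = atan2(p_y, p_x) ≈ 83.60°.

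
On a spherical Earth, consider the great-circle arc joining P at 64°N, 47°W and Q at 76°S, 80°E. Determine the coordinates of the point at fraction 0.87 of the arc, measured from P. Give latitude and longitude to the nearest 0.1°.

The haversine formula gives a central angle δ ≈ 2.782 rad (159.4°) between the endpoints.
Interpolate at f = 0.87 with slerp weights a = sin((1−f)δ)/sin δ ≈ 1.004, b = sin(fδ)/sin δ ≈ 1.875.
p = a·p₁ + b·p₂ ≈ (0.379, 0.125, -0.917); φ = arcsin(p_z) ≈ -66.48°, λ = atan2(p_y, p_x) ≈ 18.22°.

≈ 66.5°S, 18.2°E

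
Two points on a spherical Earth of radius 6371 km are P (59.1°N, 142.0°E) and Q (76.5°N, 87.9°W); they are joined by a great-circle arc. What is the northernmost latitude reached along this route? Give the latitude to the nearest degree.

≈ 82°N

The great circle lies in the plane with unit normal n̂ = (p₁ × p₂)/|p₁ × p₂|.
Here n̂_z ≈ +0.140; the vertex latitude is φ_max = arccos|n̂_z| ≈ 81.9°.
Check via Clairaut: cos φ_max = |cos φ₁| · sin C = cos(59.1°)·sin(15.9°) ≈ 0.140, again giving ≈ 81.9°.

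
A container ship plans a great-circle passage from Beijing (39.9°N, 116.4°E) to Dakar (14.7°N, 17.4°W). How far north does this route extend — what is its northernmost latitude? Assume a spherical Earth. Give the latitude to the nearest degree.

≈ 55°N

The great circle lies in the plane with unit normal n̂ = (p₁ × p₂)/|p₁ × p₂|.
Here n̂_z ≈ -0.572; the vertex latitude is φ_max = arccos|n̂_z| ≈ 55.1°.
Check via Clairaut: cos φ_max = |cos φ₁| · sin C = cos(39.9°)·sin(48.2°) ≈ 0.572, again giving ≈ 55.1°.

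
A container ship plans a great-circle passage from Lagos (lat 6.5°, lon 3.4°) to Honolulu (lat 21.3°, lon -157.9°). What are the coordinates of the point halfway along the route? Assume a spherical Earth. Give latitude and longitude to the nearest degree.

≈ lat 56°, lon -66°

Write both endpoints as unit vectors p₁, p₂ with components (cos φ cos λ, cos φ sin λ, sin φ).
The central angle between the endpoints is δ = arccos(p₁·p₂) ≈ 2.560 rad (146.7°).
Interpolate at f = 1/2 with slerp weights a = sin((1−f)δ)/sin δ ≈ 1.745, b = sin(fδ)/sin δ ≈ 1.745.
p = a·p₁ + b·p₂ ≈ (0.224, -0.509, 0.831); φ = arcsin(p_z) ≈ 56.22°, λ = atan2(p_y, p_x) ≈ -66.20°.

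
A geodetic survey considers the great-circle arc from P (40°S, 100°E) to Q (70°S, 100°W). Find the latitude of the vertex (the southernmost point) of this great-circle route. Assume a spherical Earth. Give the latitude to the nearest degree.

The great circle lies in the plane with unit normal n̂ = (p₁ × p₂)/|p₁ × p₂|.
Here n̂_z ≈ +0.096; the vertex latitude is φ_max = arccos|n̂_z| ≈ 84.5°.
Check via Clairaut: cos φ_max = |cos φ₁| · sin C = cos(40.0°)·sin(172.8°) ≈ 0.096, again giving ≈ 84.5°.

≈ 84°S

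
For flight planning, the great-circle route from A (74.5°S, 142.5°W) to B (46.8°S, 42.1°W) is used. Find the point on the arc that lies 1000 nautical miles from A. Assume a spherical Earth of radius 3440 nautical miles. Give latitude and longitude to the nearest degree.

Write both endpoints as unit vectors p₁, p₂ with components (cos φ cos λ, cos φ sin λ, sin φ).
The central angle between the endpoints is δ = arccos(p₁·p₂) ≈ 0.837 rad (48.0°). The total great-circle distance is δ·R ≈ 0.837 × 3440 ≈ 2880 nmi, so the target fraction is f = 1000/2880 ≈ 0.347.
Interpolate at f ≈ 0.347 with slerp weights a = sin((1−f)δ)/sin δ ≈ 0.700, b = sin(fδ)/sin δ ≈ 0.386.
p = a·p₁ + b·p₂ ≈ (0.048, -0.291, -0.956); φ = arcsin(p_z) ≈ -72.86°, λ = atan2(p_y, p_x) ≈ -80.71°.

≈ (73°S, 81°W)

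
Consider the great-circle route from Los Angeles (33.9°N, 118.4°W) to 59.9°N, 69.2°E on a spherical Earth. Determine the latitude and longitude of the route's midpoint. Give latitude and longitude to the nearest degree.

≈ 77°N, 130°W

From cos δ = sin φ₁ sin φ₂ + cos φ₁ cos φ₂ cos Δλ, the central angle is δ ≈ 1.501 rad (86.0°).
Interpolate at f = 1/2 with slerp weights a = sin((1−f)δ)/sin δ ≈ 0.684, b = sin(fδ)/sin δ ≈ 0.684.
p = a·p₁ + b·p₂ ≈ (-0.148, -0.179, 0.973); φ = arcsin(p_z) ≈ 76.58°, λ = atan2(p_y, p_x) ≈ -129.67°.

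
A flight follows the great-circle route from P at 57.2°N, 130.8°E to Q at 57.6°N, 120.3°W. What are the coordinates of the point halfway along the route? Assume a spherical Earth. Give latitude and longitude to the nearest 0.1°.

≈ 69.6°N, 175.2°W

From cos δ = sin φ₁ sin φ₂ + cos φ₁ cos φ₂ cos Δλ, the central angle is δ ≈ 0.908 rad (52.0°).
Interpolate at f = 1/2 with slerp weights a = sin((1−f)δ)/sin δ ≈ 0.556, b = sin(fδ)/sin δ ≈ 0.556.
p = a·p₁ + b·p₂ ≈ (-0.347, -0.029, 0.937); φ = arcsin(p_z) ≈ 69.60°, λ = atan2(p_y, p_x) ≈ -175.19°.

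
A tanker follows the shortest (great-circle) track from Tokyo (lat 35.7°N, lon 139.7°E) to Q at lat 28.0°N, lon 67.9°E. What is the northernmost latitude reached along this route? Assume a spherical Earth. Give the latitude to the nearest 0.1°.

The great circle lies in the plane with unit normal n̂ = (p₁ × p₂)/|p₁ × p₂|.
Here n̂_z ≈ -0.785; the vertex latitude is φ_max = arccos|n̂_z| ≈ 38.2°.

≈ 38.2°N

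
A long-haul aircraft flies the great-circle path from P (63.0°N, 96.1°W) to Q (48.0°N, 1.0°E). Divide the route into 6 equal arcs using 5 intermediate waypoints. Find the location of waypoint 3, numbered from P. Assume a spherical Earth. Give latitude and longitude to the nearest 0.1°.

Write both endpoints as unit vectors p₁, p₂ with components (cos φ cos λ, cos φ sin λ, sin φ).
The central angle between the endpoints is δ = arccos(p₁·p₂) ≈ 0.896 rad (51.3°).
Interpolate at f = 3/6 with slerp weights a = sin((1−f)δ)/sin δ ≈ 0.555, b = sin(fδ)/sin δ ≈ 0.555.
p = a·p₁ + b·p₂ ≈ (0.344, -0.244, 0.907); φ = arcsin(p_z) ≈ 65.04°, λ = atan2(p_y, p_x) ≈ -35.31°.

≈ (65.0°N, 35.3°W)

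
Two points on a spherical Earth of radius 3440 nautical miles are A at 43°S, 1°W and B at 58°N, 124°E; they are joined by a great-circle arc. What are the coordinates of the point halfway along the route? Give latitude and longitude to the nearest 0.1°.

≈ 15.2°N, 44.4°E

Convert each endpoint to a unit vector on the sphere (x = cos φ cos λ, y = cos φ sin λ, z = sin φ).
The central angle between the endpoints is δ = arccos(p₁·p₂) ≈ 2.499 rad (143.2°).
Interpolate at f = 1/2 with slerp weights a = sin((1−f)δ)/sin δ ≈ 1.584, b = sin(fδ)/sin δ ≈ 1.584.
p = a·p₁ + b·p₂ ≈ (0.689, 0.676, 0.263); φ = arcsin(p_z) ≈ 15.25°, λ = atan2(p_y, p_x) ≈ 44.44°.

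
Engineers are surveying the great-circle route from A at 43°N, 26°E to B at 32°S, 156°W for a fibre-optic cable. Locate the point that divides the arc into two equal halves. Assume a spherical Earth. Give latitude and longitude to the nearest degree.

The haversine formula gives a central angle δ ≈ 2.948 rad (168.9°) between the endpoints.
Interpolate at f = 1/2 with slerp weights a = sin((1−f)δ)/sin δ ≈ 5.164, b = sin(fδ)/sin δ ≈ 5.164.
p = a·p₁ + b·p₂ ≈ (-0.606, -0.126, 0.785); φ = arcsin(p_z) ≈ 51.75°, λ = atan2(p_y, p_x) ≈ -168.29°.

≈ 52°N, 168°W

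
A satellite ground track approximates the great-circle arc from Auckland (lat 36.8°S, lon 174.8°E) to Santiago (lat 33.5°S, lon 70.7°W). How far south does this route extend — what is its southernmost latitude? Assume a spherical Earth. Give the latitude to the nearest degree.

The great circle lies in the plane with unit normal n̂ = (p₁ × p₂)/|p₁ × p₂|.
Here n̂_z ≈ +0.608; the vertex latitude is φ_max = arccos|n̂_z| ≈ 52.5°.
Check via Clairaut: cos φ_max = |cos φ₁| · sin C = cos(36.8°)·sin(130.5°) ≈ 0.608, again giving ≈ 52.5°.

≈ 53°S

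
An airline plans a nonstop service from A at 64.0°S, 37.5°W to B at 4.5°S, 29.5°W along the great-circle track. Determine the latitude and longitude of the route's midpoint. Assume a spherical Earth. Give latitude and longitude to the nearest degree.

From cos δ = sin φ₁ sin φ₂ + cos φ₁ cos φ₂ cos Δλ, the central angle is δ ≈ 1.043 rad (59.8°).
Interpolate at f = 1/2 with slerp weights a = sin((1−f)δ)/sin δ ≈ 0.577, b = sin(fδ)/sin δ ≈ 0.577.
p = a·p₁ + b·p₂ ≈ (0.701, -0.437, -0.564); φ = arcsin(p_z) ≈ -34.31°, λ = atan2(p_y, p_x) ≈ -31.94°.

≈ 34°S, 32°W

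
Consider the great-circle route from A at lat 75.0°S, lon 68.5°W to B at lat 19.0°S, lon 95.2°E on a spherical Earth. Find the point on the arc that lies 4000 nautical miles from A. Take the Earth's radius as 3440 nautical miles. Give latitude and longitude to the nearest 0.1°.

Write both endpoints as unit vectors p₁, p₂ with components (cos φ cos λ, cos φ sin λ, sin φ).
The central angle between the endpoints is δ = arccos(p₁·p₂) ≈ 1.491 rad (85.4°). The total great-circle distance is δ·R ≈ 1.491 × 3440 ≈ 5129 nmi, so the target fraction is f = 4000/5129 ≈ 0.780.
Interpolate at f ≈ 0.780 with slerp weights a = sin((1−f)δ)/sin δ ≈ 0.323, b = sin(fδ)/sin δ ≈ 0.921.
p = a·p₁ + b·p₂ ≈ (-0.048, 0.789, -0.612); φ = arcsin(p_z) ≈ -37.75°, λ = atan2(p_y, p_x) ≈ 93.50°.

≈ lat 37.8°S, lon 93.5°E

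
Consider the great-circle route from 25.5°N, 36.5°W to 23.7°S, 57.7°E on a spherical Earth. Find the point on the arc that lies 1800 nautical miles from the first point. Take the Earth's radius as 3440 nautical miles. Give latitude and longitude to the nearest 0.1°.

≈ 12.6°N, 7.8°W

Write both endpoints as unit vectors p₁, p₂ with components (cos φ cos λ, cos φ sin λ, sin φ).
The central angle between the endpoints is δ = arccos(p₁·p₂) ≈ 1.807 rad (103.5°). The total great-circle distance is δ·R ≈ 1.807 × 3440 ≈ 6215 nmi, so the target fraction is f = 1800/6215 ≈ 0.290.
Interpolate at f ≈ 0.290 with slerp weights a = sin((1−f)δ)/sin δ ≈ 0.986, b = sin(fδ)/sin δ ≈ 0.514.
p = a·p₁ + b·p₂ ≈ (0.967, -0.132, 0.218); φ = arcsin(p_z) ≈ 12.59°, λ = atan2(p_y, p_x) ≈ -7.76°.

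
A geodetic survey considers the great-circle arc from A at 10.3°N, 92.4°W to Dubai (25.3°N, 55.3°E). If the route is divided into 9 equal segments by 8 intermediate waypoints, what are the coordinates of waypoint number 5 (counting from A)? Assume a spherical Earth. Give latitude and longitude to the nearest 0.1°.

≈ 49.8°N, 15.7°W

Convert each endpoint to a unit vector on the sphere (x = cos φ cos λ, y = cos φ sin λ, z = sin φ).
The central angle between the endpoints is δ = arccos(p₁·p₂) ≈ 2.312 rad (132.5°).
Interpolate at f = 5/9 with slerp weights a = sin((1−f)δ)/sin δ ≈ 1.161, b = sin(fδ)/sin δ ≈ 1.301.
p = a·p₁ + b·p₂ ≈ (0.622, -0.174, 0.764); φ = arcsin(p_z) ≈ 49.78°, λ = atan2(p_y, p_x) ≈ -15.66°.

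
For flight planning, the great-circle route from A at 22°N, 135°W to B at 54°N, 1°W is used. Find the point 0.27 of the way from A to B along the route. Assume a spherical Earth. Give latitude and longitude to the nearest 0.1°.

≈ 44.4°N, 120.2°W

Convert each endpoint to a unit vector on the sphere (x = cos φ cos λ, y = cos φ sin λ, z = sin φ).
The central angle between the endpoints is δ = arccos(p₁·p₂) ≈ 1.646 rad (94.3°).
Interpolate at f = 0.27 with slerp weights a = sin((1−f)δ)/sin δ ≈ 0.935, b = sin(fδ)/sin δ ≈ 0.431.
p = a·p₁ + b·p₂ ≈ (-0.360, -0.618, 0.699); φ = arcsin(p_z) ≈ 44.37°, λ = atan2(p_y, p_x) ≈ -120.22°.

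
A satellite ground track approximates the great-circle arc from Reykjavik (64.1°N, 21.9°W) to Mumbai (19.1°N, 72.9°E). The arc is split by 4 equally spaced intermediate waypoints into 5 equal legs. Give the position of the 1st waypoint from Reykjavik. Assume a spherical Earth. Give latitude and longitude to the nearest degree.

Write both endpoints as unit vectors p₁, p₂ with components (cos φ cos λ, cos φ sin λ, sin φ).
The central angle between the endpoints is δ = arccos(p₁·p₂) ≈ 1.308 rad (74.9°).
Interpolate at f = 1/5 with slerp weights a = sin((1−f)δ)/sin δ ≈ 0.896, b = sin(fδ)/sin δ ≈ 0.268.
p = a·p₁ + b·p₂ ≈ (0.438, 0.096, 0.894); φ = arcsin(p_z) ≈ 63.38°, λ = atan2(p_y, p_x) ≈ 12.35°.

≈ 63°N, 12°E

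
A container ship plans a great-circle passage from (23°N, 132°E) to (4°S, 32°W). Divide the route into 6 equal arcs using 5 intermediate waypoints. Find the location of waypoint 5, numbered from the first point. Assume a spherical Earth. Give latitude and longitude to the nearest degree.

≈ (16°N, 16°W)

Write both endpoints as unit vectors p₁, p₂ with components (cos φ cos λ, cos φ sin λ, sin φ).
The central angle between the endpoints is δ = arccos(p₁·p₂) ≈ 2.714 rad (155.5°).
Interpolate at f = 5/6 with slerp weights a = sin((1−f)δ)/sin δ ≈ 1.054, b = sin(fδ)/sin δ ≈ 1.858.
p = a·p₁ + b·p₂ ≈ (0.923, -0.261, 0.282); φ = arcsin(p_z) ≈ 16.39°, λ = atan2(p_y, p_x) ≈ -15.82°.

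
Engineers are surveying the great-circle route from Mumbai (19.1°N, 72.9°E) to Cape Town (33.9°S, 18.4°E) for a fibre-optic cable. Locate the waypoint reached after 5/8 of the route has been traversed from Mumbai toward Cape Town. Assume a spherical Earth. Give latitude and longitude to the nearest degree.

≈ 15°S, 41°E

From cos δ = sin φ₁ sin φ₂ + cos φ₁ cos φ₂ cos Δλ, the central angle is δ ≈ 1.294 rad (74.2°).
Interpolate at f = 5/8 with slerp weights a = sin((1−f)δ)/sin δ ≈ 0.485, b = sin(fδ)/sin δ ≈ 0.752.
p = a·p₁ + b·p₂ ≈ (0.727, 0.635, -0.261); φ = arcsin(p_z) ≈ -15.12°, λ = atan2(p_y, p_x) ≈ 41.13°.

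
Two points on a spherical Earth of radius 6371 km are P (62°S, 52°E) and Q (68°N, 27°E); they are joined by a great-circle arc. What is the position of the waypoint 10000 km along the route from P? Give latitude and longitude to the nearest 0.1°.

Convert each endpoint to a unit vector on the sphere (x = cos φ cos λ, y = cos φ sin λ, z = sin φ).
The central angle between the endpoints is δ = arccos(p₁·p₂) ≈ 2.291 rad (131.2°). The total great-circle distance is δ·R ≈ 2.291 × 6371 ≈ 14594 km, so the target fraction is f = 10000/14594 ≈ 0.685.
Interpolate at f ≈ 0.685 with slerp weights a = sin((1−f)δ)/sin δ ≈ 0.878, b = sin(fδ)/sin δ ≈ 1.330.
p = a·p₁ + b·p₂ ≈ (0.698, 0.551, 0.458); φ = arcsin(p_z) ≈ 27.25°, λ = atan2(p_y, p_x) ≈ 38.30°.

≈ (27.3°N, 38.3°E)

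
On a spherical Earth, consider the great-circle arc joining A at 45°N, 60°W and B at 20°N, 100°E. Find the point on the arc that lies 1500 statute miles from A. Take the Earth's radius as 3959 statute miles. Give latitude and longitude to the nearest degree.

Convert each endpoint to a unit vector on the sphere (x = cos φ cos λ, y = cos φ sin λ, z = sin φ).
The central angle between the endpoints is δ = arccos(p₁·p₂) ≈ 1.963 rad (112.5°). The total great-circle distance is δ·R ≈ 1.963 × 3959 ≈ 7773 mi, so the target fraction is f = 1500/7773 ≈ 0.193.
Interpolate at f ≈ 0.193 with slerp weights a = sin((1−f)δ)/sin δ ≈ 1.082, b = sin(fδ)/sin δ ≈ 0.400.
p = a·p₁ + b·p₂ ≈ (0.317, -0.292, 0.902); φ = arcsin(p_z) ≈ 64.44°, λ = atan2(p_y, p_x) ≈ -42.65°.

≈ 64°N, 43°W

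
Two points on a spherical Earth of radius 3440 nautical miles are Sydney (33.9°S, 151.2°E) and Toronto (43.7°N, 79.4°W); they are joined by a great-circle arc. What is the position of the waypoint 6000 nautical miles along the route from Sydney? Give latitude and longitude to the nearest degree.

≈ 30°N, 127°W

Write both endpoints as unit vectors p₁, p₂ with components (cos φ cos λ, cos φ sin λ, sin φ).
The central angle between the endpoints is δ = arccos(p₁·p₂) ≈ 2.444 rad (140.0°). The total great-circle distance is δ·R ≈ 2.444 × 3440 ≈ 8406 nmi, so the target fraction is f = 6000/8406 ≈ 0.714.
Interpolate at f ≈ 0.714 with slerp weights a = sin((1−f)δ)/sin δ ≈ 1.002, b = sin(fδ)/sin δ ≈ 1.533.
p = a·p₁ + b·p₂ ≈ (-0.525, -0.689, 0.500); φ = arcsin(p_z) ≈ 30.01°, λ = atan2(p_y, p_x) ≈ -127.32°.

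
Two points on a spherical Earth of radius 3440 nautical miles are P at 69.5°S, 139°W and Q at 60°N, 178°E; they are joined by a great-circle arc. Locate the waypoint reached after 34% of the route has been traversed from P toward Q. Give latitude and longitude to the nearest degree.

≈ 26°S, 161°W

From cos δ = sin φ₁ sin φ₂ + cos φ₁ cos φ₂ cos Δλ, the central angle is δ ≈ 2.323 rad (133.1°).
Interpolate at f = 0.34 with slerp weights a = sin((1−f)δ)/sin δ ≈ 1.368, b = sin(fδ)/sin δ ≈ 0.972.
p = a·p₁ + b·p₂ ≈ (-0.848, -0.297, -0.439); φ = arcsin(p_z) ≈ -26.07°, λ = atan2(p_y, p_x) ≈ -160.66°.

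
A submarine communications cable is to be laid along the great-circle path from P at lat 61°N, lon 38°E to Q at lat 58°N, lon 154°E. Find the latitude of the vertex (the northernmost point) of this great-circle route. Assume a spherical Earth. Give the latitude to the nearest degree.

≈ 73°N

The great circle lies in the plane with unit normal n̂ = (p₁ × p₂)/|p₁ × p₂|.
Here n̂_z ≈ +0.297; the vertex latitude is φ_max = arccos|n̂_z| ≈ 72.7°.
Check via Clairaut: cos φ_max = |cos φ₁| · sin C = cos(61.0°)·sin(37.8°) ≈ 0.297, again giving ≈ 72.7°.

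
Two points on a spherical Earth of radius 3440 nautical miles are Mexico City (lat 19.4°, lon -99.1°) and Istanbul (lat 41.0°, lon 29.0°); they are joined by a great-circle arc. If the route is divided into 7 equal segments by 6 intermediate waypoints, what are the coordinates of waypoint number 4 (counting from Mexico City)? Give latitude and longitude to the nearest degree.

From cos δ = sin φ₁ sin φ₂ + cos φ₁ cos φ₂ cos Δλ, the central angle is δ ≈ 1.794 rad (102.8°).
Interpolate at f = 4/7 with slerp weights a = sin((1−f)δ)/sin δ ≈ 0.713, b = sin(fδ)/sin δ ≈ 0.877.
p = a·p₁ + b·p₂ ≈ (0.472, -0.343, 0.812); φ = arcsin(p_z) ≈ 54.28°, λ = atan2(p_y, p_x) ≈ -36.02°.

≈ lat 54°, lon -36°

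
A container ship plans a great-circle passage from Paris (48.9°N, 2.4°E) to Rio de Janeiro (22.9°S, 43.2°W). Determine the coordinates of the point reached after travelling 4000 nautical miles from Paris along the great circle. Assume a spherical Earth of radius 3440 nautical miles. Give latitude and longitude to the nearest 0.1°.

≈ 8.8°S, 35.7°W

Write both endpoints as unit vectors p₁, p₂ with components (cos φ cos λ, cos φ sin λ, sin φ).
The central angle between the endpoints is δ = arccos(p₁·p₂) ≈ 1.440 rad (82.5°). The total great-circle distance is δ·R ≈ 1.440 × 3440 ≈ 4953 nmi, so the target fraction is f = 4000/4953 ≈ 0.808.
Interpolate at f ≈ 0.808 with slerp weights a = sin((1−f)δ)/sin δ ≈ 0.276, b = sin(fδ)/sin δ ≈ 0.926.
p = a·p₁ + b·p₂ ≈ (0.803, -0.576, -0.152); φ = arcsin(p_z) ≈ -8.76°, λ = atan2(p_y, p_x) ≈ -35.66°.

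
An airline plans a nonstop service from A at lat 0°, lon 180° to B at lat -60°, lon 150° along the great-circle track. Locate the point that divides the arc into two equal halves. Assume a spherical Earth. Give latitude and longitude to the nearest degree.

≈ lat -31°, lon 170°

Write both endpoints as unit vectors p₁, p₂ with components (cos φ cos λ, cos φ sin λ, sin φ).
The central angle between the endpoints is δ = arccos(p₁·p₂) ≈ 1.123 rad (64.3°).
Interpolate at f = 1/2 with slerp weights a = sin((1−f)δ)/sin δ ≈ 0.591, b = sin(fδ)/sin δ ≈ 0.591.
p = a·p₁ + b·p₂ ≈ (-0.846, 0.148, -0.512); φ = arcsin(p_z) ≈ -30.77°, λ = atan2(p_y, p_x) ≈ 170.10°.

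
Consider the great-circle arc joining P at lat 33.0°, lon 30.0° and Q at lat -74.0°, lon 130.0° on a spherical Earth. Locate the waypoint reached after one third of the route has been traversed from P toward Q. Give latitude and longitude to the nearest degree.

Convert each endpoint to a unit vector on the sphere (x = cos φ cos λ, y = cos φ sin λ, z = sin φ).
The central angle between the endpoints is δ = arccos(p₁·p₂) ≈ 2.170 rad (124.3°).
Interpolate at f = 1/3 with slerp weights a = sin((1−f)δ)/sin δ ≈ 1.201, b = sin(fδ)/sin δ ≈ 0.801.
p = a·p₁ + b·p₂ ≈ (0.731, 0.673, -0.116); φ = arcsin(p_z) ≈ -6.66°, λ = atan2(p_y, p_x) ≈ 42.65°.

≈ lat -7°, lon 43°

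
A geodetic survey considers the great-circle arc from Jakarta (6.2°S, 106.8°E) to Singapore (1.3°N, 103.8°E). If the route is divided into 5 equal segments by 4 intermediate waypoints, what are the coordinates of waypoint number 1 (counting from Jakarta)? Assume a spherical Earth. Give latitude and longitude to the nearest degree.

Write both endpoints as unit vectors p₁, p₂ with components (cos φ cos λ, cos φ sin λ, sin φ).
The central angle between the endpoints is δ = arccos(p₁·p₂) ≈ 0.141 rad (8.1°).
Interpolate at f = 1/5 with slerp weights a = sin((1−f)δ)/sin δ ≈ 0.801, b = sin(fδ)/sin δ ≈ 0.201.
p = a·p₁ + b·p₂ ≈ (-0.278, 0.957, -0.082); φ = arcsin(p_z) ≈ -4.70°, λ = atan2(p_y, p_x) ≈ 106.20°.

≈ (5°S, 106°E)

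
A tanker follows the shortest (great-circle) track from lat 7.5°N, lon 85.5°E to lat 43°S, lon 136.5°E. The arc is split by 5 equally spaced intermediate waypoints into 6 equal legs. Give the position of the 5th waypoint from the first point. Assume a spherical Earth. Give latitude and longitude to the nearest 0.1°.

≈ lat 36.0°S, lon 124.8°E

Convert each endpoint to a unit vector on the sphere (x = cos φ cos λ, y = cos φ sin λ, z = sin φ).
The central angle between the endpoints is δ = arccos(p₁·p₂) ≈ 1.195 rad (68.5°).
Interpolate at f = 5/6 with slerp weights a = sin((1−f)δ)/sin δ ≈ 0.213, b = sin(fδ)/sin δ ≈ 0.902.
p = a·p₁ + b·p₂ ≈ (-0.462, 0.664, -0.587); φ = arcsin(p_z) ≈ -35.98°, λ = atan2(p_y, p_x) ≈ 124.82°.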